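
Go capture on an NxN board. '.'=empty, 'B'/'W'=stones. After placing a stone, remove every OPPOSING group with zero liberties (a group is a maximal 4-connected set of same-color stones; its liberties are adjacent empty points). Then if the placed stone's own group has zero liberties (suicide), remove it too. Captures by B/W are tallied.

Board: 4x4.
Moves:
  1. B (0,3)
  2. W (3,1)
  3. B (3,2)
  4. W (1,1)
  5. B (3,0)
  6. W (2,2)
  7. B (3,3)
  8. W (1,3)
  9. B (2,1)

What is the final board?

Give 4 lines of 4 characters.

Move 1: B@(0,3) -> caps B=0 W=0
Move 2: W@(3,1) -> caps B=0 W=0
Move 3: B@(3,2) -> caps B=0 W=0
Move 4: W@(1,1) -> caps B=0 W=0
Move 5: B@(3,0) -> caps B=0 W=0
Move 6: W@(2,2) -> caps B=0 W=0
Move 7: B@(3,3) -> caps B=0 W=0
Move 8: W@(1,3) -> caps B=0 W=0
Move 9: B@(2,1) -> caps B=1 W=0

Answer: ...B
.W.W
.BW.
B.BB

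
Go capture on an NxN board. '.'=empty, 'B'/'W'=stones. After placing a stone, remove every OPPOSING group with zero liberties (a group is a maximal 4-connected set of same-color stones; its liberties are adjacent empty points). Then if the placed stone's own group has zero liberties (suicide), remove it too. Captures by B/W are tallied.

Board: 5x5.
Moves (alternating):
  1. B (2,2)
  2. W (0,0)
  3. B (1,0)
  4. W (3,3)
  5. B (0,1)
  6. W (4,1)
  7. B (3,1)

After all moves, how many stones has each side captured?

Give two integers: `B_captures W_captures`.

Answer: 1 0

Derivation:
Move 1: B@(2,2) -> caps B=0 W=0
Move 2: W@(0,0) -> caps B=0 W=0
Move 3: B@(1,0) -> caps B=0 W=0
Move 4: W@(3,3) -> caps B=0 W=0
Move 5: B@(0,1) -> caps B=1 W=0
Move 6: W@(4,1) -> caps B=1 W=0
Move 7: B@(3,1) -> caps B=1 W=0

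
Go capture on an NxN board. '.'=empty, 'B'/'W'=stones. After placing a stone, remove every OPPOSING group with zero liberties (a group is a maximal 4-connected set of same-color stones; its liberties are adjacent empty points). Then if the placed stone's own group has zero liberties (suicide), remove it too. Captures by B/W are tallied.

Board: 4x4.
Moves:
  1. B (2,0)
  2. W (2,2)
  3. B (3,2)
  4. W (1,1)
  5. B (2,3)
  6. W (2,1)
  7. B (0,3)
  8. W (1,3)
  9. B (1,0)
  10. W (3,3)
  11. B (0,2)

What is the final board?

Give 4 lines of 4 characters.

Move 1: B@(2,0) -> caps B=0 W=0
Move 2: W@(2,2) -> caps B=0 W=0
Move 3: B@(3,2) -> caps B=0 W=0
Move 4: W@(1,1) -> caps B=0 W=0
Move 5: B@(2,3) -> caps B=0 W=0
Move 6: W@(2,1) -> caps B=0 W=0
Move 7: B@(0,3) -> caps B=0 W=0
Move 8: W@(1,3) -> caps B=0 W=0
Move 9: B@(1,0) -> caps B=0 W=0
Move 10: W@(3,3) -> caps B=0 W=1
Move 11: B@(0,2) -> caps B=0 W=1

Answer: ..BB
BW.W
BWW.
..BW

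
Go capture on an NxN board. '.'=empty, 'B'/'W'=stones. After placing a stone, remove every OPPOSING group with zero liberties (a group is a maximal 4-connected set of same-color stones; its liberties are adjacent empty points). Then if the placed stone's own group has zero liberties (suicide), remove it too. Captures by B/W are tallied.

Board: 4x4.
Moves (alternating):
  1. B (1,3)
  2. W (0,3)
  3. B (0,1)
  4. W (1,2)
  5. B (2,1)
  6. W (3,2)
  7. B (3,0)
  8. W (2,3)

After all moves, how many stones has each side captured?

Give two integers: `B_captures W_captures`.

Move 1: B@(1,3) -> caps B=0 W=0
Move 2: W@(0,3) -> caps B=0 W=0
Move 3: B@(0,1) -> caps B=0 W=0
Move 4: W@(1,2) -> caps B=0 W=0
Move 5: B@(2,1) -> caps B=0 W=0
Move 6: W@(3,2) -> caps B=0 W=0
Move 7: B@(3,0) -> caps B=0 W=0
Move 8: W@(2,3) -> caps B=0 W=1

Answer: 0 1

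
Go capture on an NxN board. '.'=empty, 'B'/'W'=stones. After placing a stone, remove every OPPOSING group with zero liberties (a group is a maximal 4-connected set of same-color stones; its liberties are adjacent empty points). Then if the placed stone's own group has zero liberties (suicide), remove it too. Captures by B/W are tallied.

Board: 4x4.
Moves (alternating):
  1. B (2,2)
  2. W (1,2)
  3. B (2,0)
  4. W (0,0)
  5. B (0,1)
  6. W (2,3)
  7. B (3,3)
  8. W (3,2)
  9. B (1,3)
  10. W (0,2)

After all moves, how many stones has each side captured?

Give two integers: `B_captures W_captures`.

Move 1: B@(2,2) -> caps B=0 W=0
Move 2: W@(1,2) -> caps B=0 W=0
Move 3: B@(2,0) -> caps B=0 W=0
Move 4: W@(0,0) -> caps B=0 W=0
Move 5: B@(0,1) -> caps B=0 W=0
Move 6: W@(2,3) -> caps B=0 W=0
Move 7: B@(3,3) -> caps B=0 W=0
Move 8: W@(3,2) -> caps B=0 W=1
Move 9: B@(1,3) -> caps B=0 W=1
Move 10: W@(0,2) -> caps B=0 W=1

Answer: 0 1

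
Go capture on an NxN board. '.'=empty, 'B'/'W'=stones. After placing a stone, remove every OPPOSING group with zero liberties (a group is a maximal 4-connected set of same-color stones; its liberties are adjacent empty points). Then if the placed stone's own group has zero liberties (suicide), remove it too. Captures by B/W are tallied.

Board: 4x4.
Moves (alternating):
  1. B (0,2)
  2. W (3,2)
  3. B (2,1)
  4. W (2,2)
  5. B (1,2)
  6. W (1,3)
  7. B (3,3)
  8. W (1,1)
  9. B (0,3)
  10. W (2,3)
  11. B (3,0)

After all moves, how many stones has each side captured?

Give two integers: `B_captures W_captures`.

Move 1: B@(0,2) -> caps B=0 W=0
Move 2: W@(3,2) -> caps B=0 W=0
Move 3: B@(2,1) -> caps B=0 W=0
Move 4: W@(2,2) -> caps B=0 W=0
Move 5: B@(1,2) -> caps B=0 W=0
Move 6: W@(1,3) -> caps B=0 W=0
Move 7: B@(3,3) -> caps B=0 W=0
Move 8: W@(1,1) -> caps B=0 W=0
Move 9: B@(0,3) -> caps B=0 W=0
Move 10: W@(2,3) -> caps B=0 W=1
Move 11: B@(3,0) -> caps B=0 W=1

Answer: 0 1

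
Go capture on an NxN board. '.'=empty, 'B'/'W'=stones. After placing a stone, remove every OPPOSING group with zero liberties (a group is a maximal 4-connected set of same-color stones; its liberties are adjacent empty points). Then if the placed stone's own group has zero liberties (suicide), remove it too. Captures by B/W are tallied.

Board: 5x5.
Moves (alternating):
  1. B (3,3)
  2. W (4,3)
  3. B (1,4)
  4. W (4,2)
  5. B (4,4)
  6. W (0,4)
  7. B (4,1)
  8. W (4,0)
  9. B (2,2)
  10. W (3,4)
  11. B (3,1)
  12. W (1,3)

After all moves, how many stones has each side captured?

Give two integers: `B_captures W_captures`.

Answer: 0 1

Derivation:
Move 1: B@(3,3) -> caps B=0 W=0
Move 2: W@(4,3) -> caps B=0 W=0
Move 3: B@(1,4) -> caps B=0 W=0
Move 4: W@(4,2) -> caps B=0 W=0
Move 5: B@(4,4) -> caps B=0 W=0
Move 6: W@(0,4) -> caps B=0 W=0
Move 7: B@(4,1) -> caps B=0 W=0
Move 8: W@(4,0) -> caps B=0 W=0
Move 9: B@(2,2) -> caps B=0 W=0
Move 10: W@(3,4) -> caps B=0 W=1
Move 11: B@(3,1) -> caps B=0 W=1
Move 12: W@(1,3) -> caps B=0 W=1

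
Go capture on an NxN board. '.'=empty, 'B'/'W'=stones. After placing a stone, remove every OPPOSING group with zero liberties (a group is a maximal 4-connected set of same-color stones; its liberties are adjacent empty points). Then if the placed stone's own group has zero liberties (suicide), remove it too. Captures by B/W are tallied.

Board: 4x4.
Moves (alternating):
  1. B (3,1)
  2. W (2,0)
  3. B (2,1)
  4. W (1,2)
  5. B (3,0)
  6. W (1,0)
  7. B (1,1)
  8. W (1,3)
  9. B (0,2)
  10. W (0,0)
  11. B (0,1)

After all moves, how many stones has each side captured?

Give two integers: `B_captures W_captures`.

Answer: 3 0

Derivation:
Move 1: B@(3,1) -> caps B=0 W=0
Move 2: W@(2,0) -> caps B=0 W=0
Move 3: B@(2,1) -> caps B=0 W=0
Move 4: W@(1,2) -> caps B=0 W=0
Move 5: B@(3,0) -> caps B=0 W=0
Move 6: W@(1,0) -> caps B=0 W=0
Move 7: B@(1,1) -> caps B=0 W=0
Move 8: W@(1,3) -> caps B=0 W=0
Move 9: B@(0,2) -> caps B=0 W=0
Move 10: W@(0,0) -> caps B=0 W=0
Move 11: B@(0,1) -> caps B=3 W=0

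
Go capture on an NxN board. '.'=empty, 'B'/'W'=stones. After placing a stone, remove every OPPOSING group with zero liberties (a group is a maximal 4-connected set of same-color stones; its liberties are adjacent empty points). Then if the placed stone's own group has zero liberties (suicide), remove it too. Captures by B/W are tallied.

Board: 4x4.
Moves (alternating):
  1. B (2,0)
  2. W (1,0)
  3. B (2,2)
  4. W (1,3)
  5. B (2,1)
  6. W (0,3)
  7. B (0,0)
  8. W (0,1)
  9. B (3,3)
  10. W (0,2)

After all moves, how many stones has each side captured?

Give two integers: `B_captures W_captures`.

Answer: 0 1

Derivation:
Move 1: B@(2,0) -> caps B=0 W=0
Move 2: W@(1,0) -> caps B=0 W=0
Move 3: B@(2,2) -> caps B=0 W=0
Move 4: W@(1,3) -> caps B=0 W=0
Move 5: B@(2,1) -> caps B=0 W=0
Move 6: W@(0,3) -> caps B=0 W=0
Move 7: B@(0,0) -> caps B=0 W=0
Move 8: W@(0,1) -> caps B=0 W=1
Move 9: B@(3,3) -> caps B=0 W=1
Move 10: W@(0,2) -> caps B=0 W=1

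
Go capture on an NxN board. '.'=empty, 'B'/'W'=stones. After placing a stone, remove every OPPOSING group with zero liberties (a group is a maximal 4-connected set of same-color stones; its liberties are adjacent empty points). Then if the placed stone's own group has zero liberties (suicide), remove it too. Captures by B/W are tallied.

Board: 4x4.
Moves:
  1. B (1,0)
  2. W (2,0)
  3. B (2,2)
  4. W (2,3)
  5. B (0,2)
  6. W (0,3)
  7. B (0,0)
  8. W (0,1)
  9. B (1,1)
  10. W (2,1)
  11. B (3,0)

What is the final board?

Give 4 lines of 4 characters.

Move 1: B@(1,0) -> caps B=0 W=0
Move 2: W@(2,0) -> caps B=0 W=0
Move 3: B@(2,2) -> caps B=0 W=0
Move 4: W@(2,3) -> caps B=0 W=0
Move 5: B@(0,2) -> caps B=0 W=0
Move 6: W@(0,3) -> caps B=0 W=0
Move 7: B@(0,0) -> caps B=0 W=0
Move 8: W@(0,1) -> caps B=0 W=0
Move 9: B@(1,1) -> caps B=1 W=0
Move 10: W@(2,1) -> caps B=1 W=0
Move 11: B@(3,0) -> caps B=1 W=0

Answer: B.BW
BB..
WWBW
B...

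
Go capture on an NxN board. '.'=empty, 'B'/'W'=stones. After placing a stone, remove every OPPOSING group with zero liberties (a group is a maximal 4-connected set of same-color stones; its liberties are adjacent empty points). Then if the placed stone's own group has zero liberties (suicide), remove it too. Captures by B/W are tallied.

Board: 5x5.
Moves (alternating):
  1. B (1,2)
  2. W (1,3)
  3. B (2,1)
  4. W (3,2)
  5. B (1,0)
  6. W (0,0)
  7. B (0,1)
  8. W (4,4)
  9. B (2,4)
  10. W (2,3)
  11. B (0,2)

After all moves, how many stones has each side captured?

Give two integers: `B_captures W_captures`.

Move 1: B@(1,2) -> caps B=0 W=0
Move 2: W@(1,3) -> caps B=0 W=0
Move 3: B@(2,1) -> caps B=0 W=0
Move 4: W@(3,2) -> caps B=0 W=0
Move 5: B@(1,0) -> caps B=0 W=0
Move 6: W@(0,0) -> caps B=0 W=0
Move 7: B@(0,1) -> caps B=1 W=0
Move 8: W@(4,4) -> caps B=1 W=0
Move 9: B@(2,4) -> caps B=1 W=0
Move 10: W@(2,3) -> caps B=1 W=0
Move 11: B@(0,2) -> caps B=1 W=0

Answer: 1 0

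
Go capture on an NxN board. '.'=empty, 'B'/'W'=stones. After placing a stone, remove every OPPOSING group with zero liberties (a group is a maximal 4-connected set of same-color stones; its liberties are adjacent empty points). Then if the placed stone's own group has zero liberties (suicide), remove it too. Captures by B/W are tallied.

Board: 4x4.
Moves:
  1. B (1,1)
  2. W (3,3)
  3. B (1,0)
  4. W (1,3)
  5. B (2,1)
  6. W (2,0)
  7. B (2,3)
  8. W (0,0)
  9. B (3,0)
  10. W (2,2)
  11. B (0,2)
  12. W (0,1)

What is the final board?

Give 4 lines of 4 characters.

Answer: ..B.
BB.W
.BW.
B..W

Derivation:
Move 1: B@(1,1) -> caps B=0 W=0
Move 2: W@(3,3) -> caps B=0 W=0
Move 3: B@(1,0) -> caps B=0 W=0
Move 4: W@(1,3) -> caps B=0 W=0
Move 5: B@(2,1) -> caps B=0 W=0
Move 6: W@(2,0) -> caps B=0 W=0
Move 7: B@(2,3) -> caps B=0 W=0
Move 8: W@(0,0) -> caps B=0 W=0
Move 9: B@(3,0) -> caps B=1 W=0
Move 10: W@(2,2) -> caps B=1 W=1
Move 11: B@(0,2) -> caps B=1 W=1
Move 12: W@(0,1) -> caps B=1 W=1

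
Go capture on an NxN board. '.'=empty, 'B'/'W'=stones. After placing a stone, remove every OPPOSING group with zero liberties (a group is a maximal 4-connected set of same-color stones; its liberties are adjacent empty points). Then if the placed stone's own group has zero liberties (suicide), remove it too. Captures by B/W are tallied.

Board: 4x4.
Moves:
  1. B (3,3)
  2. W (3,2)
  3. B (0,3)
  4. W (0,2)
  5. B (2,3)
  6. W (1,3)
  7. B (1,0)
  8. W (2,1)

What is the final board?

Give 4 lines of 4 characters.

Move 1: B@(3,3) -> caps B=0 W=0
Move 2: W@(3,2) -> caps B=0 W=0
Move 3: B@(0,3) -> caps B=0 W=0
Move 4: W@(0,2) -> caps B=0 W=0
Move 5: B@(2,3) -> caps B=0 W=0
Move 6: W@(1,3) -> caps B=0 W=1
Move 7: B@(1,0) -> caps B=0 W=1
Move 8: W@(2,1) -> caps B=0 W=1

Answer: ..W.
B..W
.W.B
..WB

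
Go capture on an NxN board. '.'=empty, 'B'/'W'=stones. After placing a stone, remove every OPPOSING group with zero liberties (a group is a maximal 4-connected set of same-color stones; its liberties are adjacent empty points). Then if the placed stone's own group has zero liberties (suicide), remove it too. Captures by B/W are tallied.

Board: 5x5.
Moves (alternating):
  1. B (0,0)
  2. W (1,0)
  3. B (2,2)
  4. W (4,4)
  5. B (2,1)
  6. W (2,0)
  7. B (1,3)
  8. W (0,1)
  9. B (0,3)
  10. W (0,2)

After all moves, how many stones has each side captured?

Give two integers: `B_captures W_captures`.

Answer: 0 1

Derivation:
Move 1: B@(0,0) -> caps B=0 W=0
Move 2: W@(1,0) -> caps B=0 W=0
Move 3: B@(2,2) -> caps B=0 W=0
Move 4: W@(4,4) -> caps B=0 W=0
Move 5: B@(2,1) -> caps B=0 W=0
Move 6: W@(2,0) -> caps B=0 W=0
Move 7: B@(1,3) -> caps B=0 W=0
Move 8: W@(0,1) -> caps B=0 W=1
Move 9: B@(0,3) -> caps B=0 W=1
Move 10: W@(0,2) -> caps B=0 W=1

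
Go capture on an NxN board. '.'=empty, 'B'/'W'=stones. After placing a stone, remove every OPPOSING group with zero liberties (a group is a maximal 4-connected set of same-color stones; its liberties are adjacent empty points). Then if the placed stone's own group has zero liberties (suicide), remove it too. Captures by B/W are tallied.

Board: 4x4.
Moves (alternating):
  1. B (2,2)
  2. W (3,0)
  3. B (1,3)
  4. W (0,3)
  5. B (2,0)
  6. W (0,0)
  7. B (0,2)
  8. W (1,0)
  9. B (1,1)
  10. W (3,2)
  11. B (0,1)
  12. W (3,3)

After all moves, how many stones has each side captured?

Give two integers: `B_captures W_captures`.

Answer: 3 0

Derivation:
Move 1: B@(2,2) -> caps B=0 W=0
Move 2: W@(3,0) -> caps B=0 W=0
Move 3: B@(1,3) -> caps B=0 W=0
Move 4: W@(0,3) -> caps B=0 W=0
Move 5: B@(2,0) -> caps B=0 W=0
Move 6: W@(0,0) -> caps B=0 W=0
Move 7: B@(0,2) -> caps B=1 W=0
Move 8: W@(1,0) -> caps B=1 W=0
Move 9: B@(1,1) -> caps B=1 W=0
Move 10: W@(3,2) -> caps B=1 W=0
Move 11: B@(0,1) -> caps B=3 W=0
Move 12: W@(3,3) -> caps B=3 W=0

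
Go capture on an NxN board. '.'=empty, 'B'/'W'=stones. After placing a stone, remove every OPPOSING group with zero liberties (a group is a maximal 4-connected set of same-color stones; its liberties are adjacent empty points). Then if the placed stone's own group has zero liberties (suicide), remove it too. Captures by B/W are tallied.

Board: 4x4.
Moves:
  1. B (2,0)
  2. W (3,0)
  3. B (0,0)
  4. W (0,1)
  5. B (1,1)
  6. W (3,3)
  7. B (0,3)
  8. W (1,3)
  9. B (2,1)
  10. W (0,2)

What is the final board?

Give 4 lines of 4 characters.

Move 1: B@(2,0) -> caps B=0 W=0
Move 2: W@(3,0) -> caps B=0 W=0
Move 3: B@(0,0) -> caps B=0 W=0
Move 4: W@(0,1) -> caps B=0 W=0
Move 5: B@(1,1) -> caps B=0 W=0
Move 6: W@(3,3) -> caps B=0 W=0
Move 7: B@(0,3) -> caps B=0 W=0
Move 8: W@(1,3) -> caps B=0 W=0
Move 9: B@(2,1) -> caps B=0 W=0
Move 10: W@(0,2) -> caps B=0 W=1

Answer: BWW.
.B.W
BB..
W..W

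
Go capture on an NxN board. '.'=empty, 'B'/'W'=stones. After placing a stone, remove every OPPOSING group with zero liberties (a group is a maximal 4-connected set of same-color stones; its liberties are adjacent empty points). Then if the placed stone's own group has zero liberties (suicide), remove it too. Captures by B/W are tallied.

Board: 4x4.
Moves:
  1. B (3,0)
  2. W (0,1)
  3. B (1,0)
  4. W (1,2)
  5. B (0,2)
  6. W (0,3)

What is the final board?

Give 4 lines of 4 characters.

Answer: .W.W
B.W.
....
B...

Derivation:
Move 1: B@(3,0) -> caps B=0 W=0
Move 2: W@(0,1) -> caps B=0 W=0
Move 3: B@(1,0) -> caps B=0 W=0
Move 4: W@(1,2) -> caps B=0 W=0
Move 5: B@(0,2) -> caps B=0 W=0
Move 6: W@(0,3) -> caps B=0 W=1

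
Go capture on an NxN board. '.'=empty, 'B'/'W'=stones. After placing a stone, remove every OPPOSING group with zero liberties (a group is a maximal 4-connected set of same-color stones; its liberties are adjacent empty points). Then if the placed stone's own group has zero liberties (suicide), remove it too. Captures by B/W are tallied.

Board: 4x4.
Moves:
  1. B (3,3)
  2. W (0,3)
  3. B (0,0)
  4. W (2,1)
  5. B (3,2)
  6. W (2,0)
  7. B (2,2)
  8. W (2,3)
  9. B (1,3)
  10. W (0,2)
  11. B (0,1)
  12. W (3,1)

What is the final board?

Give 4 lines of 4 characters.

Move 1: B@(3,3) -> caps B=0 W=0
Move 2: W@(0,3) -> caps B=0 W=0
Move 3: B@(0,0) -> caps B=0 W=0
Move 4: W@(2,1) -> caps B=0 W=0
Move 5: B@(3,2) -> caps B=0 W=0
Move 6: W@(2,0) -> caps B=0 W=0
Move 7: B@(2,2) -> caps B=0 W=0
Move 8: W@(2,3) -> caps B=0 W=0
Move 9: B@(1,3) -> caps B=1 W=0
Move 10: W@(0,2) -> caps B=1 W=0
Move 11: B@(0,1) -> caps B=1 W=0
Move 12: W@(3,1) -> caps B=1 W=0

Answer: BBWW
...B
WWB.
.WBB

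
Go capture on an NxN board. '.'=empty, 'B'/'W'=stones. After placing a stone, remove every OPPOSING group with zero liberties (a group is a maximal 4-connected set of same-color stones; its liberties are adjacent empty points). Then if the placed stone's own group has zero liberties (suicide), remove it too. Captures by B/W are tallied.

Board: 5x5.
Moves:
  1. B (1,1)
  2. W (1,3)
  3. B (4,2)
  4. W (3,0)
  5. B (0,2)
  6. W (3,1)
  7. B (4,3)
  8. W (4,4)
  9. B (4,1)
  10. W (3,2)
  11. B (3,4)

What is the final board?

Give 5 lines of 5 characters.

Move 1: B@(1,1) -> caps B=0 W=0
Move 2: W@(1,3) -> caps B=0 W=0
Move 3: B@(4,2) -> caps B=0 W=0
Move 4: W@(3,0) -> caps B=0 W=0
Move 5: B@(0,2) -> caps B=0 W=0
Move 6: W@(3,1) -> caps B=0 W=0
Move 7: B@(4,3) -> caps B=0 W=0
Move 8: W@(4,4) -> caps B=0 W=0
Move 9: B@(4,1) -> caps B=0 W=0
Move 10: W@(3,2) -> caps B=0 W=0
Move 11: B@(3,4) -> caps B=1 W=0

Answer: ..B..
.B.W.
.....
WWW.B
.BBB.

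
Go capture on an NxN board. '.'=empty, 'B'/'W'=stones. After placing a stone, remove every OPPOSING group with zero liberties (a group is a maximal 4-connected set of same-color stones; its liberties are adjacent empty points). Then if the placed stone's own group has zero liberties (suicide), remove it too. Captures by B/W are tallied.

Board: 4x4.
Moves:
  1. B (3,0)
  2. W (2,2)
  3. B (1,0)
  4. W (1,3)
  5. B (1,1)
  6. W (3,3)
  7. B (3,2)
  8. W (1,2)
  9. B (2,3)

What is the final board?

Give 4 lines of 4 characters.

Answer: ....
BBWW
..WB
B.B.

Derivation:
Move 1: B@(3,0) -> caps B=0 W=0
Move 2: W@(2,2) -> caps B=0 W=0
Move 3: B@(1,0) -> caps B=0 W=0
Move 4: W@(1,3) -> caps B=0 W=0
Move 5: B@(1,1) -> caps B=0 W=0
Move 6: W@(3,3) -> caps B=0 W=0
Move 7: B@(3,2) -> caps B=0 W=0
Move 8: W@(1,2) -> caps B=0 W=0
Move 9: B@(2,3) -> caps B=1 W=0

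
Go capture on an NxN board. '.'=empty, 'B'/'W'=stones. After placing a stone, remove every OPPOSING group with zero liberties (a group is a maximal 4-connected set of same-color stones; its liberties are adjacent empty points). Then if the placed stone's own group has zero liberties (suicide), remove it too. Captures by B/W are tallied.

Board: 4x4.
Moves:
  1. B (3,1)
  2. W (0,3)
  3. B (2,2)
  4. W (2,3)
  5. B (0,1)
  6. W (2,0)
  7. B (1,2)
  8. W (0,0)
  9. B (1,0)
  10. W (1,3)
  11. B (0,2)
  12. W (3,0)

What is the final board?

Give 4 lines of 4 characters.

Move 1: B@(3,1) -> caps B=0 W=0
Move 2: W@(0,3) -> caps B=0 W=0
Move 3: B@(2,2) -> caps B=0 W=0
Move 4: W@(2,3) -> caps B=0 W=0
Move 5: B@(0,1) -> caps B=0 W=0
Move 6: W@(2,0) -> caps B=0 W=0
Move 7: B@(1,2) -> caps B=0 W=0
Move 8: W@(0,0) -> caps B=0 W=0
Move 9: B@(1,0) -> caps B=1 W=0
Move 10: W@(1,3) -> caps B=1 W=0
Move 11: B@(0,2) -> caps B=1 W=0
Move 12: W@(3,0) -> caps B=1 W=0

Answer: .BBW
B.BW
W.BW
WB..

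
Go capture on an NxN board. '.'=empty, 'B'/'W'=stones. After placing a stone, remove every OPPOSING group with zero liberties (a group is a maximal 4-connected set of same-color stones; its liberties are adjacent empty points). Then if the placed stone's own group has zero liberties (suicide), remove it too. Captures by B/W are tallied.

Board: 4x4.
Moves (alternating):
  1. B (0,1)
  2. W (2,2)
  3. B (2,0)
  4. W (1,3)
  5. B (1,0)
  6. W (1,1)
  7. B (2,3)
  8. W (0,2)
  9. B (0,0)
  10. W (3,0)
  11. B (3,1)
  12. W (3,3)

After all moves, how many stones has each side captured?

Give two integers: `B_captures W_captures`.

Move 1: B@(0,1) -> caps B=0 W=0
Move 2: W@(2,2) -> caps B=0 W=0
Move 3: B@(2,0) -> caps B=0 W=0
Move 4: W@(1,3) -> caps B=0 W=0
Move 5: B@(1,0) -> caps B=0 W=0
Move 6: W@(1,1) -> caps B=0 W=0
Move 7: B@(2,3) -> caps B=0 W=0
Move 8: W@(0,2) -> caps B=0 W=0
Move 9: B@(0,0) -> caps B=0 W=0
Move 10: W@(3,0) -> caps B=0 W=0
Move 11: B@(3,1) -> caps B=1 W=0
Move 12: W@(3,3) -> caps B=1 W=1

Answer: 1 1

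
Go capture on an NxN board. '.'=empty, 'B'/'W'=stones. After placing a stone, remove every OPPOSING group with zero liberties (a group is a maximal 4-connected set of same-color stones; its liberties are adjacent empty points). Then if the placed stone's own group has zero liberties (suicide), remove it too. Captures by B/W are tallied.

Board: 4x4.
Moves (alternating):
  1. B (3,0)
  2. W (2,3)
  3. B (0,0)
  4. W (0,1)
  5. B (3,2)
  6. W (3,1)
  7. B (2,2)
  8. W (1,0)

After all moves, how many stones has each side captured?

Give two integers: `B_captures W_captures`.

Answer: 0 1

Derivation:
Move 1: B@(3,0) -> caps B=0 W=0
Move 2: W@(2,3) -> caps B=0 W=0
Move 3: B@(0,0) -> caps B=0 W=0
Move 4: W@(0,1) -> caps B=0 W=0
Move 5: B@(3,2) -> caps B=0 W=0
Move 6: W@(3,1) -> caps B=0 W=0
Move 7: B@(2,2) -> caps B=0 W=0
Move 8: W@(1,0) -> caps B=0 W=1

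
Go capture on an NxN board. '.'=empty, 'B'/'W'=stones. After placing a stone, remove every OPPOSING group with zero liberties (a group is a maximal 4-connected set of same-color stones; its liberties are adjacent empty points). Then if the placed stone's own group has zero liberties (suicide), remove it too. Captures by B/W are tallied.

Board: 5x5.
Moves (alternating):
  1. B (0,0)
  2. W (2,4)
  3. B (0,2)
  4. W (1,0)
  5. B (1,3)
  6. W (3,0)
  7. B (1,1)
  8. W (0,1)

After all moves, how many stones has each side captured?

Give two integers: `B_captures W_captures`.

Answer: 0 1

Derivation:
Move 1: B@(0,0) -> caps B=0 W=0
Move 2: W@(2,4) -> caps B=0 W=0
Move 3: B@(0,2) -> caps B=0 W=0
Move 4: W@(1,0) -> caps B=0 W=0
Move 5: B@(1,3) -> caps B=0 W=0
Move 6: W@(3,0) -> caps B=0 W=0
Move 7: B@(1,1) -> caps B=0 W=0
Move 8: W@(0,1) -> caps B=0 W=1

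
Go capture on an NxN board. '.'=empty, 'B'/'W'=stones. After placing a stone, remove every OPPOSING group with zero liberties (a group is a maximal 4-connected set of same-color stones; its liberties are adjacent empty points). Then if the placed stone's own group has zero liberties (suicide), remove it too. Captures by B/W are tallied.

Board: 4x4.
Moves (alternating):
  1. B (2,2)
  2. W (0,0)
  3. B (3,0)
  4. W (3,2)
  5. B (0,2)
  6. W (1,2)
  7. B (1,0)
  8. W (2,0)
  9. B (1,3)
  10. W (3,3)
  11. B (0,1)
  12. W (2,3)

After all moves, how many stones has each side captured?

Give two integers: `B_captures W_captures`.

Move 1: B@(2,2) -> caps B=0 W=0
Move 2: W@(0,0) -> caps B=0 W=0
Move 3: B@(3,0) -> caps B=0 W=0
Move 4: W@(3,2) -> caps B=0 W=0
Move 5: B@(0,2) -> caps B=0 W=0
Move 6: W@(1,2) -> caps B=0 W=0
Move 7: B@(1,0) -> caps B=0 W=0
Move 8: W@(2,0) -> caps B=0 W=0
Move 9: B@(1,3) -> caps B=0 W=0
Move 10: W@(3,3) -> caps B=0 W=0
Move 11: B@(0,1) -> caps B=1 W=0
Move 12: W@(2,3) -> caps B=1 W=0

Answer: 1 0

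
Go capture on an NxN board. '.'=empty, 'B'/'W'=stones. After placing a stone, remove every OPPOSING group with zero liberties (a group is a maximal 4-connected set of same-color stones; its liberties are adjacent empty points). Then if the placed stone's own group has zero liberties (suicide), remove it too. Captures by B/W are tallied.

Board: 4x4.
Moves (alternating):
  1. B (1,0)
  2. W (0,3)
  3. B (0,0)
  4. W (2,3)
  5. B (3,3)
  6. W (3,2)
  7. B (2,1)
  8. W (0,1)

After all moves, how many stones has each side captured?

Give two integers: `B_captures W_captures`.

Move 1: B@(1,0) -> caps B=0 W=0
Move 2: W@(0,3) -> caps B=0 W=0
Move 3: B@(0,0) -> caps B=0 W=0
Move 4: W@(2,3) -> caps B=0 W=0
Move 5: B@(3,3) -> caps B=0 W=0
Move 6: W@(3,2) -> caps B=0 W=1
Move 7: B@(2,1) -> caps B=0 W=1
Move 8: W@(0,1) -> caps B=0 W=1

Answer: 0 1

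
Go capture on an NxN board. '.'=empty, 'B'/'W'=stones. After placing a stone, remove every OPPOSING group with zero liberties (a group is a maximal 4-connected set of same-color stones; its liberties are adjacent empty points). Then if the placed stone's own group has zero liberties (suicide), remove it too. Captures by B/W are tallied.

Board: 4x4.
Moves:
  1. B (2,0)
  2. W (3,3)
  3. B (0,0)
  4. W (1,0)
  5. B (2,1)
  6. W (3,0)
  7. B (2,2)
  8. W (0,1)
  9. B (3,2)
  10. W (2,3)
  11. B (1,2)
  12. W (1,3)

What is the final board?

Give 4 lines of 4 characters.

Answer: .W..
W.BW
BBBW
W.BW

Derivation:
Move 1: B@(2,0) -> caps B=0 W=0
Move 2: W@(3,3) -> caps B=0 W=0
Move 3: B@(0,0) -> caps B=0 W=0
Move 4: W@(1,0) -> caps B=0 W=0
Move 5: B@(2,1) -> caps B=0 W=0
Move 6: W@(3,0) -> caps B=0 W=0
Move 7: B@(2,2) -> caps B=0 W=0
Move 8: W@(0,1) -> caps B=0 W=1
Move 9: B@(3,2) -> caps B=0 W=1
Move 10: W@(2,3) -> caps B=0 W=1
Move 11: B@(1,2) -> caps B=0 W=1
Move 12: W@(1,3) -> caps B=0 W=1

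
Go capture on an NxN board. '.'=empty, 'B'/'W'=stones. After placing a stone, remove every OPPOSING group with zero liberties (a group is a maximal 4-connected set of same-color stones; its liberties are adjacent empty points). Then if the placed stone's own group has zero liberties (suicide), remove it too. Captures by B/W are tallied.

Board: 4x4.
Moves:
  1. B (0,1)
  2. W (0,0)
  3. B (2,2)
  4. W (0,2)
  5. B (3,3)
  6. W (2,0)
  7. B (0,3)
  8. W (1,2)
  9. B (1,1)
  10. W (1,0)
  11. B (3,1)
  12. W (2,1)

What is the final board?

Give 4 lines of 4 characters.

Move 1: B@(0,1) -> caps B=0 W=0
Move 2: W@(0,0) -> caps B=0 W=0
Move 3: B@(2,2) -> caps B=0 W=0
Move 4: W@(0,2) -> caps B=0 W=0
Move 5: B@(3,3) -> caps B=0 W=0
Move 6: W@(2,0) -> caps B=0 W=0
Move 7: B@(0,3) -> caps B=0 W=0
Move 8: W@(1,2) -> caps B=0 W=0
Move 9: B@(1,1) -> caps B=0 W=0
Move 10: W@(1,0) -> caps B=0 W=0
Move 11: B@(3,1) -> caps B=0 W=0
Move 12: W@(2,1) -> caps B=0 W=2

Answer: W.WB
W.W.
WWB.
.B.B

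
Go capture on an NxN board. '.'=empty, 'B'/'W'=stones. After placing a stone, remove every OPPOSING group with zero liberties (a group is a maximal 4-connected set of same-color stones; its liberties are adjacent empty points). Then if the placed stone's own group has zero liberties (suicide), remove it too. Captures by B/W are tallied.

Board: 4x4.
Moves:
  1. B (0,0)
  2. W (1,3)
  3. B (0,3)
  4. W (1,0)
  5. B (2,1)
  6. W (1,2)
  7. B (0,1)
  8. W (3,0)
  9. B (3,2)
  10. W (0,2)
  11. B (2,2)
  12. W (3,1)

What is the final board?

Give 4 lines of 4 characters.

Answer: BBW.
W.WW
.BB.
WWB.

Derivation:
Move 1: B@(0,0) -> caps B=0 W=0
Move 2: W@(1,3) -> caps B=0 W=0
Move 3: B@(0,3) -> caps B=0 W=0
Move 4: W@(1,0) -> caps B=0 W=0
Move 5: B@(2,1) -> caps B=0 W=0
Move 6: W@(1,2) -> caps B=0 W=0
Move 7: B@(0,1) -> caps B=0 W=0
Move 8: W@(3,0) -> caps B=0 W=0
Move 9: B@(3,2) -> caps B=0 W=0
Move 10: W@(0,2) -> caps B=0 W=1
Move 11: B@(2,2) -> caps B=0 W=1
Move 12: W@(3,1) -> caps B=0 W=1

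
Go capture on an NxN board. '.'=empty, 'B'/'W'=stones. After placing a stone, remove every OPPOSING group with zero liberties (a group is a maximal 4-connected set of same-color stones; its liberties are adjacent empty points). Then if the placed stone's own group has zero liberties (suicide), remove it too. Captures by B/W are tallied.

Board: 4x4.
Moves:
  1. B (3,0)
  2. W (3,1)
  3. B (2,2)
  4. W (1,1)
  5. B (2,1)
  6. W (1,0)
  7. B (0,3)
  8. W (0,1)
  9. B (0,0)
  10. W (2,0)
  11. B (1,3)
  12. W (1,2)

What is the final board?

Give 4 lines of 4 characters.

Move 1: B@(3,0) -> caps B=0 W=0
Move 2: W@(3,1) -> caps B=0 W=0
Move 3: B@(2,2) -> caps B=0 W=0
Move 4: W@(1,1) -> caps B=0 W=0
Move 5: B@(2,1) -> caps B=0 W=0
Move 6: W@(1,0) -> caps B=0 W=0
Move 7: B@(0,3) -> caps B=0 W=0
Move 8: W@(0,1) -> caps B=0 W=0
Move 9: B@(0,0) -> caps B=0 W=0
Move 10: W@(2,0) -> caps B=0 W=1
Move 11: B@(1,3) -> caps B=0 W=1
Move 12: W@(1,2) -> caps B=0 W=1

Answer: .W.B
WWWB
WBB.
.W..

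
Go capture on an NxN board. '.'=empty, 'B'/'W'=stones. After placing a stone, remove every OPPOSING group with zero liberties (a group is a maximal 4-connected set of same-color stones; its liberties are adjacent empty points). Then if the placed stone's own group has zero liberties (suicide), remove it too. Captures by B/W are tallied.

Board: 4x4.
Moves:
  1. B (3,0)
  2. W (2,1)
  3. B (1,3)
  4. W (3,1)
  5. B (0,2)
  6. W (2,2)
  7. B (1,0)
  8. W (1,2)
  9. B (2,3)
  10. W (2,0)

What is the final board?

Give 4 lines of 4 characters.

Answer: ..B.
B.WB
WWWB
.W..

Derivation:
Move 1: B@(3,0) -> caps B=0 W=0
Move 2: W@(2,1) -> caps B=0 W=0
Move 3: B@(1,3) -> caps B=0 W=0
Move 4: W@(3,1) -> caps B=0 W=0
Move 5: B@(0,2) -> caps B=0 W=0
Move 6: W@(2,2) -> caps B=0 W=0
Move 7: B@(1,0) -> caps B=0 W=0
Move 8: W@(1,2) -> caps B=0 W=0
Move 9: B@(2,3) -> caps B=0 W=0
Move 10: W@(2,0) -> caps B=0 W=1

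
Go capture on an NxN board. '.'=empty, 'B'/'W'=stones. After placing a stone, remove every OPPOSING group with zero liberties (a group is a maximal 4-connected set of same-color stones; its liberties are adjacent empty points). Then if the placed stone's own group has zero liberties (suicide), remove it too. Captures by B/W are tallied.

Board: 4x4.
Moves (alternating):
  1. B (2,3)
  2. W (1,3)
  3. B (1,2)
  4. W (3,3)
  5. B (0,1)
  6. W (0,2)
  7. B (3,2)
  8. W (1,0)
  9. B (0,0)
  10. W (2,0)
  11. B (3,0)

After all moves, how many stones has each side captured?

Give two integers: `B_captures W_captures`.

Move 1: B@(2,3) -> caps B=0 W=0
Move 2: W@(1,3) -> caps B=0 W=0
Move 3: B@(1,2) -> caps B=0 W=0
Move 4: W@(3,3) -> caps B=0 W=0
Move 5: B@(0,1) -> caps B=0 W=0
Move 6: W@(0,2) -> caps B=0 W=0
Move 7: B@(3,2) -> caps B=1 W=0
Move 8: W@(1,0) -> caps B=1 W=0
Move 9: B@(0,0) -> caps B=1 W=0
Move 10: W@(2,0) -> caps B=1 W=0
Move 11: B@(3,0) -> caps B=1 W=0

Answer: 1 0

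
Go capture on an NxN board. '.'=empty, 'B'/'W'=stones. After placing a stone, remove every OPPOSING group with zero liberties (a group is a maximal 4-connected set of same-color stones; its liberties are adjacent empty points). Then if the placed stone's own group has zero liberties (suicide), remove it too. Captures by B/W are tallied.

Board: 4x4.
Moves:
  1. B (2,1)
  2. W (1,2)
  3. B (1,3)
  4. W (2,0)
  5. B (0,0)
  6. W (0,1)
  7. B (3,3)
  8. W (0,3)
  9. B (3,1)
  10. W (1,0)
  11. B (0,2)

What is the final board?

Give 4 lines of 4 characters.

Answer: .WB.
W.WB
WB..
.B.B

Derivation:
Move 1: B@(2,1) -> caps B=0 W=0
Move 2: W@(1,2) -> caps B=0 W=0
Move 3: B@(1,3) -> caps B=0 W=0
Move 4: W@(2,0) -> caps B=0 W=0
Move 5: B@(0,0) -> caps B=0 W=0
Move 6: W@(0,1) -> caps B=0 W=0
Move 7: B@(3,3) -> caps B=0 W=0
Move 8: W@(0,3) -> caps B=0 W=0
Move 9: B@(3,1) -> caps B=0 W=0
Move 10: W@(1,0) -> caps B=0 W=1
Move 11: B@(0,2) -> caps B=1 W=1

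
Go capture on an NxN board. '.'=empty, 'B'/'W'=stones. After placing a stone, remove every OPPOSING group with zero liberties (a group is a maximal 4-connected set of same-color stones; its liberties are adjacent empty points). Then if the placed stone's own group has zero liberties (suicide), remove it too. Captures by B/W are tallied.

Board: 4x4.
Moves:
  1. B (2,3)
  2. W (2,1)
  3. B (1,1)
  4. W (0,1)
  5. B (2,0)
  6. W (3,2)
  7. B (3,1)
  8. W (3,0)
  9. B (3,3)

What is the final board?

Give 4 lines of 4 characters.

Answer: .W..
.B..
BW.B
W.WB

Derivation:
Move 1: B@(2,3) -> caps B=0 W=0
Move 2: W@(2,1) -> caps B=0 W=0
Move 3: B@(1,1) -> caps B=0 W=0
Move 4: W@(0,1) -> caps B=0 W=0
Move 5: B@(2,0) -> caps B=0 W=0
Move 6: W@(3,2) -> caps B=0 W=0
Move 7: B@(3,1) -> caps B=0 W=0
Move 8: W@(3,0) -> caps B=0 W=1
Move 9: B@(3,3) -> caps B=0 W=1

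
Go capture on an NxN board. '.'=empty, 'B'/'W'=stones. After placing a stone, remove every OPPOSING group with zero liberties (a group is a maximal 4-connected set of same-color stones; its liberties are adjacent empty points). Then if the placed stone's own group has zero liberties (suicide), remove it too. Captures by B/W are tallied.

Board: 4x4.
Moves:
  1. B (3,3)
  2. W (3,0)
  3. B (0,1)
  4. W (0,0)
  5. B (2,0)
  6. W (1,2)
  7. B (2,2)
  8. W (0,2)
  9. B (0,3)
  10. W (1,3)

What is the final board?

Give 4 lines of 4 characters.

Move 1: B@(3,3) -> caps B=0 W=0
Move 2: W@(3,0) -> caps B=0 W=0
Move 3: B@(0,1) -> caps B=0 W=0
Move 4: W@(0,0) -> caps B=0 W=0
Move 5: B@(2,0) -> caps B=0 W=0
Move 6: W@(1,2) -> caps B=0 W=0
Move 7: B@(2,2) -> caps B=0 W=0
Move 8: W@(0,2) -> caps B=0 W=0
Move 9: B@(0,3) -> caps B=0 W=0
Move 10: W@(1,3) -> caps B=0 W=1

Answer: WBW.
..WW
B.B.
W..B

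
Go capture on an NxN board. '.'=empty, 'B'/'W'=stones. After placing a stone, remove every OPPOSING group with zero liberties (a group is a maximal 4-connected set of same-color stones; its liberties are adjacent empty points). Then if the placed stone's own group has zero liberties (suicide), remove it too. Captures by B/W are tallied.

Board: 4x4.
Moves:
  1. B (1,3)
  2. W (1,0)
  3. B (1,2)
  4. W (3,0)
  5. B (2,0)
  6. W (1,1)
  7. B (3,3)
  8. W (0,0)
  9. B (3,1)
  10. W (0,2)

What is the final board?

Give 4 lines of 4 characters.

Answer: W.W.
WWBB
B...
.B.B

Derivation:
Move 1: B@(1,3) -> caps B=0 W=0
Move 2: W@(1,0) -> caps B=0 W=0
Move 3: B@(1,2) -> caps B=0 W=0
Move 4: W@(3,0) -> caps B=0 W=0
Move 5: B@(2,0) -> caps B=0 W=0
Move 6: W@(1,1) -> caps B=0 W=0
Move 7: B@(3,3) -> caps B=0 W=0
Move 8: W@(0,0) -> caps B=0 W=0
Move 9: B@(3,1) -> caps B=1 W=0
Move 10: W@(0,2) -> caps B=1 W=0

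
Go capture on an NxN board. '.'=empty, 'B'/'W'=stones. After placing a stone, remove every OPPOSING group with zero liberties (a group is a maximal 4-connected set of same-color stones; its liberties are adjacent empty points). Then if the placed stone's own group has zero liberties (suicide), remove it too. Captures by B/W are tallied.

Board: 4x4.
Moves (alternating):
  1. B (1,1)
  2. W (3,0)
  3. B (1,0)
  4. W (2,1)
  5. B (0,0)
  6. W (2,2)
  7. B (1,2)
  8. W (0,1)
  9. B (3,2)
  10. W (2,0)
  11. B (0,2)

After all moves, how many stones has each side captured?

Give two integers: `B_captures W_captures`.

Move 1: B@(1,1) -> caps B=0 W=0
Move 2: W@(3,0) -> caps B=0 W=0
Move 3: B@(1,0) -> caps B=0 W=0
Move 4: W@(2,1) -> caps B=0 W=0
Move 5: B@(0,0) -> caps B=0 W=0
Move 6: W@(2,2) -> caps B=0 W=0
Move 7: B@(1,2) -> caps B=0 W=0
Move 8: W@(0,1) -> caps B=0 W=0
Move 9: B@(3,2) -> caps B=0 W=0
Move 10: W@(2,0) -> caps B=0 W=0
Move 11: B@(0,2) -> caps B=1 W=0

Answer: 1 0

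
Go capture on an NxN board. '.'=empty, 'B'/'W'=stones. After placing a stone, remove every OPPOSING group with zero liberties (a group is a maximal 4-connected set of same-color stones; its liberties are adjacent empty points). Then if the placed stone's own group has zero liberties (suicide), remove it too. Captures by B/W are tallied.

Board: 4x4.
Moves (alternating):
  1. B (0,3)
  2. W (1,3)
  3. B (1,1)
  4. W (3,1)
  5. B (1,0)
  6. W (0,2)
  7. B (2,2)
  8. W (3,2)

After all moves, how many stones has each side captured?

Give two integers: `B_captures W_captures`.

Answer: 0 1

Derivation:
Move 1: B@(0,3) -> caps B=0 W=0
Move 2: W@(1,3) -> caps B=0 W=0
Move 3: B@(1,1) -> caps B=0 W=0
Move 4: W@(3,1) -> caps B=0 W=0
Move 5: B@(1,0) -> caps B=0 W=0
Move 6: W@(0,2) -> caps B=0 W=1
Move 7: B@(2,2) -> caps B=0 W=1
Move 8: W@(3,2) -> caps B=0 W=1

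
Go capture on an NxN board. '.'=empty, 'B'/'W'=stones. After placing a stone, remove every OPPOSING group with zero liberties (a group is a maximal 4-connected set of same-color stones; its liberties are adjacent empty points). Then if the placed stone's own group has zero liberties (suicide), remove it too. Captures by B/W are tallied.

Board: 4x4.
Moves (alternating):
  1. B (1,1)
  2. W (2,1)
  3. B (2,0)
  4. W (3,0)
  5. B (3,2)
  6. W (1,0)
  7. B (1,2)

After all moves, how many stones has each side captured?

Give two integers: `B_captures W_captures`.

Move 1: B@(1,1) -> caps B=0 W=0
Move 2: W@(2,1) -> caps B=0 W=0
Move 3: B@(2,0) -> caps B=0 W=0
Move 4: W@(3,0) -> caps B=0 W=0
Move 5: B@(3,2) -> caps B=0 W=0
Move 6: W@(1,0) -> caps B=0 W=1
Move 7: B@(1,2) -> caps B=0 W=1

Answer: 0 1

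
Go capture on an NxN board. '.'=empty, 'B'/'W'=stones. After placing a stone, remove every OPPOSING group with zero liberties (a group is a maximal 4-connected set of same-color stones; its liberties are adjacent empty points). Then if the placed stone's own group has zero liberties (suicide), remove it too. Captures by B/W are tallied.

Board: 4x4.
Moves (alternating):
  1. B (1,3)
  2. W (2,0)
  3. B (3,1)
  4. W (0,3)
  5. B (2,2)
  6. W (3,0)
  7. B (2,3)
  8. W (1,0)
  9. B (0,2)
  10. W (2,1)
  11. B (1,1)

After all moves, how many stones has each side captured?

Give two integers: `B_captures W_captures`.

Move 1: B@(1,3) -> caps B=0 W=0
Move 2: W@(2,0) -> caps B=0 W=0
Move 3: B@(3,1) -> caps B=0 W=0
Move 4: W@(0,3) -> caps B=0 W=0
Move 5: B@(2,2) -> caps B=0 W=0
Move 6: W@(3,0) -> caps B=0 W=0
Move 7: B@(2,3) -> caps B=0 W=0
Move 8: W@(1,0) -> caps B=0 W=0
Move 9: B@(0,2) -> caps B=1 W=0
Move 10: W@(2,1) -> caps B=1 W=0
Move 11: B@(1,1) -> caps B=1 W=0

Answer: 1 0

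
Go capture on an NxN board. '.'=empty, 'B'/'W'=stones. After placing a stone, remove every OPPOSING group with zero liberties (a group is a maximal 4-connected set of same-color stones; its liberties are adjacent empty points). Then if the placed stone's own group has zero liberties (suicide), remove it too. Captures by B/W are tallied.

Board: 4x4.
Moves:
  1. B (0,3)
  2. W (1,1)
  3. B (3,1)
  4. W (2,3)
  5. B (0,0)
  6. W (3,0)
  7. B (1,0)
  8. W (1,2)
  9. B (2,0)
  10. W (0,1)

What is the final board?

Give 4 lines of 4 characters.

Answer: BW.B
BWW.
B..W
.B..

Derivation:
Move 1: B@(0,3) -> caps B=0 W=0
Move 2: W@(1,1) -> caps B=0 W=0
Move 3: B@(3,1) -> caps B=0 W=0
Move 4: W@(2,3) -> caps B=0 W=0
Move 5: B@(0,0) -> caps B=0 W=0
Move 6: W@(3,0) -> caps B=0 W=0
Move 7: B@(1,0) -> caps B=0 W=0
Move 8: W@(1,2) -> caps B=0 W=0
Move 9: B@(2,0) -> caps B=1 W=0
Move 10: W@(0,1) -> caps B=1 W=0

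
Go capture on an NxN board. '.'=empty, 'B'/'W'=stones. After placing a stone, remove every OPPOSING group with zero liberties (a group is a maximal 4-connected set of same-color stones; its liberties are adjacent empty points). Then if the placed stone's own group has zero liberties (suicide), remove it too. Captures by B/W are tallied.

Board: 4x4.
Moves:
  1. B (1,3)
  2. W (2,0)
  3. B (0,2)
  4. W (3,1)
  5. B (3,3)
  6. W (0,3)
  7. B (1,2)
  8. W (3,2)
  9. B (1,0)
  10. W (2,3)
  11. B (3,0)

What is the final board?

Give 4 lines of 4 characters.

Answer: ..B.
B.BB
W..W
.WW.

Derivation:
Move 1: B@(1,3) -> caps B=0 W=0
Move 2: W@(2,0) -> caps B=0 W=0
Move 3: B@(0,2) -> caps B=0 W=0
Move 4: W@(3,1) -> caps B=0 W=0
Move 5: B@(3,3) -> caps B=0 W=0
Move 6: W@(0,3) -> caps B=0 W=0
Move 7: B@(1,2) -> caps B=0 W=0
Move 8: W@(3,2) -> caps B=0 W=0
Move 9: B@(1,0) -> caps B=0 W=0
Move 10: W@(2,3) -> caps B=0 W=1
Move 11: B@(3,0) -> caps B=0 W=1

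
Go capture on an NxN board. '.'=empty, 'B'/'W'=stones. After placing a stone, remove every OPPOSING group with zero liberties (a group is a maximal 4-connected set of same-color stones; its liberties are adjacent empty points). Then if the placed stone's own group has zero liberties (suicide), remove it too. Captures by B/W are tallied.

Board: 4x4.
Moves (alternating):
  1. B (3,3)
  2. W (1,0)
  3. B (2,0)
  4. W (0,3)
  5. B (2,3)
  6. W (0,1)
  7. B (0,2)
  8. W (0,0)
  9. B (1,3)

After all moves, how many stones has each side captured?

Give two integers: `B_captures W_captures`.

Move 1: B@(3,3) -> caps B=0 W=0
Move 2: W@(1,0) -> caps B=0 W=0
Move 3: B@(2,0) -> caps B=0 W=0
Move 4: W@(0,3) -> caps B=0 W=0
Move 5: B@(2,3) -> caps B=0 W=0
Move 6: W@(0,1) -> caps B=0 W=0
Move 7: B@(0,2) -> caps B=0 W=0
Move 8: W@(0,0) -> caps B=0 W=0
Move 9: B@(1,3) -> caps B=1 W=0

Answer: 1 0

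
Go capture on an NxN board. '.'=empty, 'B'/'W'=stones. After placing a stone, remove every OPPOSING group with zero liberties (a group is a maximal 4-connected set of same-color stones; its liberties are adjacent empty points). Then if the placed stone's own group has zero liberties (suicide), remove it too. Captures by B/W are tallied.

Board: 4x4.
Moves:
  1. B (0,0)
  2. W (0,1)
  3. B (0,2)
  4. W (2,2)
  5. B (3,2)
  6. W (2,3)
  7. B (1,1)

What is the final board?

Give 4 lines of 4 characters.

Answer: B.B.
.B..
..WW
..B.

Derivation:
Move 1: B@(0,0) -> caps B=0 W=0
Move 2: W@(0,1) -> caps B=0 W=0
Move 3: B@(0,2) -> caps B=0 W=0
Move 4: W@(2,2) -> caps B=0 W=0
Move 5: B@(3,2) -> caps B=0 W=0
Move 6: W@(2,3) -> caps B=0 W=0
Move 7: B@(1,1) -> caps B=1 W=0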